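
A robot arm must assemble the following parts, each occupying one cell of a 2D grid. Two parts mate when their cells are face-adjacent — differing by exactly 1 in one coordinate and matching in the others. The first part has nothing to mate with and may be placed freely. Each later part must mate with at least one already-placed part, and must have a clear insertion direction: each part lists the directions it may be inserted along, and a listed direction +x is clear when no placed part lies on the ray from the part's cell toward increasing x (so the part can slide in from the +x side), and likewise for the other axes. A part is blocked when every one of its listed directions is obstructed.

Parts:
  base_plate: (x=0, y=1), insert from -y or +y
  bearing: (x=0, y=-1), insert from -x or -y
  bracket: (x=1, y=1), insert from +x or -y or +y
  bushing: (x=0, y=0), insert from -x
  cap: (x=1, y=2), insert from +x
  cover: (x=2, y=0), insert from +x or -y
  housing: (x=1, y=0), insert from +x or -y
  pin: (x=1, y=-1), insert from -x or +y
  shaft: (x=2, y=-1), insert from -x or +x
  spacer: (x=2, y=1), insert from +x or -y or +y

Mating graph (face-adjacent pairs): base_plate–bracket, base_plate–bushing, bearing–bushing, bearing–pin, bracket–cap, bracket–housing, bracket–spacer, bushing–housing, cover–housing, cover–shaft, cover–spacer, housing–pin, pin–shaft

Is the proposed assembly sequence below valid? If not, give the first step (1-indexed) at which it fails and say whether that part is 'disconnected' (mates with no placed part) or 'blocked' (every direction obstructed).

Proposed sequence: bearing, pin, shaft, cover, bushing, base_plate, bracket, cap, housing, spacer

1. bearing@(0, -1) [-x clear] — {bearing}
2. pin@(1, -1) [+y clear] — {bearing, pin}
3. shaft@(2, -1) [+x clear] — {bearing, pin, shaft}
4. cover@(2, 0) [+x clear] — {bearing, cover, pin, shaft}
5. bushing@(0, 0) [-x clear] — {bearing, bushing, cover, pin, shaft}
6. base_plate@(0, 1) [+y clear] — {base_plate, bearing, bushing, cover, pin, shaft}
7. bracket@(1, 1) [+x clear] — {base_plate, bearing, bracket, bushing, cover, pin, shaft}
8. cap@(1, 2) [+x clear] — {base_plate, bearing, bracket, bushing, cap, cover, pin, shaft}
9. housing@(1, 0) — +x/-y all obstructed ⇒ blocked

Invalid at step 9 (blocked)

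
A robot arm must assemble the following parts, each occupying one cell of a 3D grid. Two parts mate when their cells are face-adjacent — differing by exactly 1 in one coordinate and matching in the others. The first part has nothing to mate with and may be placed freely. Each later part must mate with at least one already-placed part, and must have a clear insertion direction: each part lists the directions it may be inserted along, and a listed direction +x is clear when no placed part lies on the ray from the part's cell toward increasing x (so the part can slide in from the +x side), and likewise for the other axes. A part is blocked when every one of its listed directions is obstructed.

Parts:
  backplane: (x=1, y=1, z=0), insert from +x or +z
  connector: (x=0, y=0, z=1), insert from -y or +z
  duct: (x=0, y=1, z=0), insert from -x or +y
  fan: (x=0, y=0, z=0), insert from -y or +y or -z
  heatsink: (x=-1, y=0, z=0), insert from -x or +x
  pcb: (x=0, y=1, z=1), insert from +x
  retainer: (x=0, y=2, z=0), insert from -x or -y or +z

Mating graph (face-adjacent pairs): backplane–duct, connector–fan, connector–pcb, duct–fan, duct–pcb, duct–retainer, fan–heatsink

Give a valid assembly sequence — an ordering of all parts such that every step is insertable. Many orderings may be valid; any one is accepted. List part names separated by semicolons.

duct; retainer; backplane; fan; connector; heatsink; pcb

1. duct@(0, 1, 0) [-x clear] — {duct}
2. retainer@(0, 2, 0) [-x clear] — {duct, retainer}
3. backplane@(1, 1, 0) [+x clear] — {backplane, duct, retainer}
4. fan@(0, 0, 0) [-y clear] — {backplane, duct, fan, retainer}
5. connector@(0, 0, 1) [-y clear] — {backplane, connector, duct, fan, retainer}
6. heatsink@(-1, 0, 0) [-x clear] — {backplane, connector, duct, fan, heatsink, retainer}
7. pcb@(0, 1, 1) [+x clear] — {backplane, connector, duct, fan, heatsink, pcb, retainer}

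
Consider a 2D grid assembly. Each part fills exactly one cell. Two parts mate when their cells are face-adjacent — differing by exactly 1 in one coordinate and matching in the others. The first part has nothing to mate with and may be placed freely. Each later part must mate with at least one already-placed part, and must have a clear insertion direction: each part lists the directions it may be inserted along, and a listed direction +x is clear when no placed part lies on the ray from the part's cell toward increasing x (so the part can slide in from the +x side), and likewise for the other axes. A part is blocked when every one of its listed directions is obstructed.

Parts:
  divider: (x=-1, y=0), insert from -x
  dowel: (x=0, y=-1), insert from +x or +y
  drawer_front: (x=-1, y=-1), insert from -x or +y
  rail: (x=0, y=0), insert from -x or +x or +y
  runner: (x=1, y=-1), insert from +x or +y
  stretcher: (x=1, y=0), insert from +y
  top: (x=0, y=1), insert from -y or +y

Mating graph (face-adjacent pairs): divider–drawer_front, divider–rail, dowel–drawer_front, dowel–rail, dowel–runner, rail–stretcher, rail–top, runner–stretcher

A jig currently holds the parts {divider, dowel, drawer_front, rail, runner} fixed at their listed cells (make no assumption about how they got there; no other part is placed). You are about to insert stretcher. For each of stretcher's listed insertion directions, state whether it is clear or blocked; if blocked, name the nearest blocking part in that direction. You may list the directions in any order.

+y: clear

+y: ray from stretcher(1, 0) has no placed part ⇒ clear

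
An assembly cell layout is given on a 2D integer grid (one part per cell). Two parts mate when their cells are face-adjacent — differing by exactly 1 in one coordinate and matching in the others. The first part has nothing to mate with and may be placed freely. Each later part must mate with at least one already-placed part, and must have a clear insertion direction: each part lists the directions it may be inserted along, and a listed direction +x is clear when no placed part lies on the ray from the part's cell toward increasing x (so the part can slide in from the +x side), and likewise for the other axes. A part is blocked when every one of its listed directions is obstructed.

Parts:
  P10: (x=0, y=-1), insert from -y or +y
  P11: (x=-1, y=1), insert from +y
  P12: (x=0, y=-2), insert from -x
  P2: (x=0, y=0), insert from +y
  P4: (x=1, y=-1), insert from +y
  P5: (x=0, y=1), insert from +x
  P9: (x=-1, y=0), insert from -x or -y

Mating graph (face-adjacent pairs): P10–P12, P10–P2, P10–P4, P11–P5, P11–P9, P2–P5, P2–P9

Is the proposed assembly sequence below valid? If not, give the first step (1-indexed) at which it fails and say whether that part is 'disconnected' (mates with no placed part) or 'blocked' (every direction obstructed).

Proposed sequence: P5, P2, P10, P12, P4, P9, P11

Invalid at step 2 (blocked)

1. P5@(0, 1) [+x clear] — {P5}
2. P2@(0, 0) — +y all obstructed ⇒ blocked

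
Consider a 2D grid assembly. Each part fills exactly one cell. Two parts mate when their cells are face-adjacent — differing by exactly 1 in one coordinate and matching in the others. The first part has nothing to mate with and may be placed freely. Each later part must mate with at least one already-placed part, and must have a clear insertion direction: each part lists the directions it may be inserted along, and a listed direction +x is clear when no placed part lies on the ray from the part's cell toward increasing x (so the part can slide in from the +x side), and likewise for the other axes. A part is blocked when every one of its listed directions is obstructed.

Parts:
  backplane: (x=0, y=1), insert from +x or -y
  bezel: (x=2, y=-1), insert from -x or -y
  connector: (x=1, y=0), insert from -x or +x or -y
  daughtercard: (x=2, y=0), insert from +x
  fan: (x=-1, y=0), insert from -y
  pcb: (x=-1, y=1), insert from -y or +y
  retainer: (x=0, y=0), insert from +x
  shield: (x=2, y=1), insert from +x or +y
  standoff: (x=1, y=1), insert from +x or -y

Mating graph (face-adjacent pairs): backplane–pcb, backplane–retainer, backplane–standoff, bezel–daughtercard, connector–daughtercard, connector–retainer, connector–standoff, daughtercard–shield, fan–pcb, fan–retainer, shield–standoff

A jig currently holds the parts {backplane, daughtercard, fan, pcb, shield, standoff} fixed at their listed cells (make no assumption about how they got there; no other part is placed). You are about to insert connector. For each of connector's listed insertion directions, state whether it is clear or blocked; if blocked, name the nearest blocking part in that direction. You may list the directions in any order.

-x: nearest on ray is fan@(-1, 0) ⇒ blocked
+x: nearest on ray is daughtercard@(2, 0) ⇒ blocked
-y: ray from connector(1, 0) has no placed part ⇒ clear

+x: blocked by daughtercard; -x: blocked by fan; -y: clear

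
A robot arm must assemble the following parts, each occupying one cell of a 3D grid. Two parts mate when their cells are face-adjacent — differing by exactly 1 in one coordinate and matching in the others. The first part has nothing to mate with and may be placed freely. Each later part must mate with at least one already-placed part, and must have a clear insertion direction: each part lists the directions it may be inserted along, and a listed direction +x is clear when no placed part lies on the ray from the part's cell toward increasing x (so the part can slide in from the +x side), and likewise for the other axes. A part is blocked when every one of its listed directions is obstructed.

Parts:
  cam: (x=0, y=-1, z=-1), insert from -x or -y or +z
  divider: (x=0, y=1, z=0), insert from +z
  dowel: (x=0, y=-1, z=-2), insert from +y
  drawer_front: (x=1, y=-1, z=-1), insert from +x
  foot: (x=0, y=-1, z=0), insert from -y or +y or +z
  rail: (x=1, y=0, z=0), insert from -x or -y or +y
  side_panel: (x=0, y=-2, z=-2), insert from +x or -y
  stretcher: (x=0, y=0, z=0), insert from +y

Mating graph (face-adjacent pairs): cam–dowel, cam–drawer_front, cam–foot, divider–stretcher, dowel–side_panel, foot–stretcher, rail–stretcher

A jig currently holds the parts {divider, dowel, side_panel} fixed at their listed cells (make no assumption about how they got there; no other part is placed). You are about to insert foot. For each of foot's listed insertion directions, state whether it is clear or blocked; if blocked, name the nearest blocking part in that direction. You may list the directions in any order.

-y: ray from foot(0, -1, 0) has no placed part ⇒ clear
+y: nearest on ray is divider@(0, 1, 0) ⇒ blocked
+z: ray from foot(0, -1, 0) has no placed part ⇒ clear

+y: blocked by divider; +z: clear; -y: clear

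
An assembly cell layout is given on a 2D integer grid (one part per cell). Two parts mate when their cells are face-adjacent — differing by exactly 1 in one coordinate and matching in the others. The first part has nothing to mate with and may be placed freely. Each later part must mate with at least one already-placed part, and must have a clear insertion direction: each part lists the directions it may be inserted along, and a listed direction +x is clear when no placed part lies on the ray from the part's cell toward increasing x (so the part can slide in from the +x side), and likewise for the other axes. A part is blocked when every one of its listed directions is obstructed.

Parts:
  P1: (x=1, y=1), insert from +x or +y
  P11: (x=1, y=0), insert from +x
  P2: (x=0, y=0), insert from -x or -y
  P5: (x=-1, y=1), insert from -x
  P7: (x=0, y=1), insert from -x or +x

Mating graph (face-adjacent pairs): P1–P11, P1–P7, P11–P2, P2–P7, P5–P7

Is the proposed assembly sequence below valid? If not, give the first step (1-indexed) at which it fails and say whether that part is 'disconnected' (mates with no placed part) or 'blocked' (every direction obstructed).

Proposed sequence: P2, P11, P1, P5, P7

Invalid at step 4 (disconnected)

1. P2@(0, 0) [-x clear] — {P2}
2. P11@(1, 0) [+x clear] — {P11, P2}
3. P1@(1, 1) [+x clear] — {P1, P11, P2}
4. P5@(-1, 1) — no placed neighbour ⇒ disconnected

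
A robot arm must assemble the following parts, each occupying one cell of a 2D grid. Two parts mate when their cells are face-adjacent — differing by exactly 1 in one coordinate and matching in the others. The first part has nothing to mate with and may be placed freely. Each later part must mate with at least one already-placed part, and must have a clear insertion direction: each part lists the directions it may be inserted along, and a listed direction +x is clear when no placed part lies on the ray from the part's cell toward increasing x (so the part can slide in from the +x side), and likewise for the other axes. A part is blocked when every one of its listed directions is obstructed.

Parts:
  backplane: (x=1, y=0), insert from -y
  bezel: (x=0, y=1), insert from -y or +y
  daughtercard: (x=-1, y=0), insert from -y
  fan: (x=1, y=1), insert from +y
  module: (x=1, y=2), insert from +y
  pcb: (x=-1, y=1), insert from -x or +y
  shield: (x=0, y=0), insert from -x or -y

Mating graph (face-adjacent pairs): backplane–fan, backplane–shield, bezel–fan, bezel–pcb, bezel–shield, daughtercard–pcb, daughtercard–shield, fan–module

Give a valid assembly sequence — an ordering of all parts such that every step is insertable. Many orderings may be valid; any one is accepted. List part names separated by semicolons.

1. shield@(0, 0) [-x clear] — {shield}
2. daughtercard@(-1, 0) [-y clear] — {daughtercard, shield}
3. backplane@(1, 0) [-y clear] — {backplane, daughtercard, shield}
4. fan@(1, 1) [+y clear] — {backplane, daughtercard, fan, shield}
5. module@(1, 2) [+y clear] — {backplane, daughtercard, fan, module, shield}
6. pcb@(-1, 1) [-x clear] — {backplane, daughtercard, fan, module, pcb, shield}
7. bezel@(0, 1) [+y clear] — {backplane, bezel, daughtercard, fan, module, pcb, shield}

shield; daughtercard; backplane; fan; module; pcb; bezel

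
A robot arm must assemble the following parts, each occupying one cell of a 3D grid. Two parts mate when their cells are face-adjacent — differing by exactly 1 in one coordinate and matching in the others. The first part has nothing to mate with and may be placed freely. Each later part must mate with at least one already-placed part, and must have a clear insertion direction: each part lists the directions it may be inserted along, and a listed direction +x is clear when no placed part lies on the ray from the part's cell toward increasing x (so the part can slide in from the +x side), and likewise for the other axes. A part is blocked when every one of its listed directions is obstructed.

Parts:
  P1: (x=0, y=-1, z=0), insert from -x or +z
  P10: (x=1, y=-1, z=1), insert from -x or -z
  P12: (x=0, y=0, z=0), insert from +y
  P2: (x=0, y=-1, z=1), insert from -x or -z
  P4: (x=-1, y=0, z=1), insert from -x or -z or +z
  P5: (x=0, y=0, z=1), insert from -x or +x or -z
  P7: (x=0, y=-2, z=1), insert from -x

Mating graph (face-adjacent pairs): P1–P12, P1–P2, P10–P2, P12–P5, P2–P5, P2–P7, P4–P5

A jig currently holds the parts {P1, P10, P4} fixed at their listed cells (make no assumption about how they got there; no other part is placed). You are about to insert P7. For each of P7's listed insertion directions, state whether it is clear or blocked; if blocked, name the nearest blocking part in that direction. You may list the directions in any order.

-x: ray from P7(0, -2, 1) has no placed part ⇒ clear

-x: clear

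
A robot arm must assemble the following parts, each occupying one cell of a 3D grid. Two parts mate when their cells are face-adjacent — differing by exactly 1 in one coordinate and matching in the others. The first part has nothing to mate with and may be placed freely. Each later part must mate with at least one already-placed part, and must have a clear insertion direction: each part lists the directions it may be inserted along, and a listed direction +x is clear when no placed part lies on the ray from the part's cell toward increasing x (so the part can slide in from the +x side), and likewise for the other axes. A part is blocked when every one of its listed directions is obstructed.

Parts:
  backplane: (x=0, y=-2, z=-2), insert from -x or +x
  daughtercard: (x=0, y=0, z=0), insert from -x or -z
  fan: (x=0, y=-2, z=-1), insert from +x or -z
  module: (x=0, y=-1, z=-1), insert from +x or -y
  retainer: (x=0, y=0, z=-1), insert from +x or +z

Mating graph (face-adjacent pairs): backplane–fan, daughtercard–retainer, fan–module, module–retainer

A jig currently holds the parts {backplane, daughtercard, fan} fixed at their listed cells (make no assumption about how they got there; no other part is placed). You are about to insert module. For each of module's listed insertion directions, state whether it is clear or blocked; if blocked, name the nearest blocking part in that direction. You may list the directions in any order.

+x: ray from module(0, -1, -1) has no placed part ⇒ clear
-y: nearest on ray is fan@(0, -2, -1) ⇒ blocked

+x: clear; -y: blocked by fan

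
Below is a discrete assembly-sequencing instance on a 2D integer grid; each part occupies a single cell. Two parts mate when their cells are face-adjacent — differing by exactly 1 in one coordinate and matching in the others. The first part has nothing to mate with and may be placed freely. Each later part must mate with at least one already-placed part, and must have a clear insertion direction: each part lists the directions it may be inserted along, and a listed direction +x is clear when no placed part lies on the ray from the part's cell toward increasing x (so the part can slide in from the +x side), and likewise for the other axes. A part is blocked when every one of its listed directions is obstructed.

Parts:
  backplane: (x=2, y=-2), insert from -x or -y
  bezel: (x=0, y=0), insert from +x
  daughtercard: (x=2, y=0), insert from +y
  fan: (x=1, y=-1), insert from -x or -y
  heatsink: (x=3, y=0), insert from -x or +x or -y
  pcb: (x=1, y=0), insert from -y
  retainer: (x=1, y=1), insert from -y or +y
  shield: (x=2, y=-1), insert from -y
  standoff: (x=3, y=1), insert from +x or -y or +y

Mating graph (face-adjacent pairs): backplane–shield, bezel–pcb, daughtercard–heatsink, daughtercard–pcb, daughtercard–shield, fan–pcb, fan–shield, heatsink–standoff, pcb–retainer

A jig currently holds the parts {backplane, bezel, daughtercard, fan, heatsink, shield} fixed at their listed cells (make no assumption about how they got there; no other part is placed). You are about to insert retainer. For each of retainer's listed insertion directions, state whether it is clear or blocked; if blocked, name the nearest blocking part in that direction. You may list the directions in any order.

-y: nearest on ray is fan@(1, -1) ⇒ blocked
+y: ray from retainer(1, 1) has no placed part ⇒ clear

+y: clear; -y: blocked by fan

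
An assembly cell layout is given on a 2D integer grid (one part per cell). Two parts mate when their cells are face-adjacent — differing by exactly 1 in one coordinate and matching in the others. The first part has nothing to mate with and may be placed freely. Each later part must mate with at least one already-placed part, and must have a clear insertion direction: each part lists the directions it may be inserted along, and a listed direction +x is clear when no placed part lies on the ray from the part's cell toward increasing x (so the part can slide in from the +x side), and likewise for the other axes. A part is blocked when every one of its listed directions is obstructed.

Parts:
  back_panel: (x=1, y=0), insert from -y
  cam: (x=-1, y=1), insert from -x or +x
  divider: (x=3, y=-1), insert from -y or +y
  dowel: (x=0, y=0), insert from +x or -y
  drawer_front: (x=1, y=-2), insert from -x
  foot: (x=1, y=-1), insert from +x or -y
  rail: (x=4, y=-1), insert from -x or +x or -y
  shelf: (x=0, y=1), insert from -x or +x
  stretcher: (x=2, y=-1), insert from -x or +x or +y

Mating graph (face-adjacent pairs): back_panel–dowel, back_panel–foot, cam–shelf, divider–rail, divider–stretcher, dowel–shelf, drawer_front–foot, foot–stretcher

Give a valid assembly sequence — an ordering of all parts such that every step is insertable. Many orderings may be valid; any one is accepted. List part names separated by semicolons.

1. shelf@(0, 1) [-x clear] — {shelf}
2. dowel@(0, 0) [+x clear] — {dowel, shelf}
3. back_panel@(1, 0) [-y clear] — {back_panel, dowel, shelf}
4. foot@(1, -1) [+x clear] — {back_panel, dowel, foot, shelf}
5. stretcher@(2, -1) [+x clear] — {back_panel, dowel, foot, shelf, stretcher}
6. drawer_front@(1, -2) [-x clear] — {back_panel, dowel, drawer_front, foot, shelf, stretcher}
7. divider@(3, -1) [-y clear] — {back_panel, divider, dowel, drawer_front, foot, shelf, stretcher}
8. cam@(-1, 1) [-x clear] — {back_panel, cam, divider, dowel, drawer_front, foot, shelf, stretcher}
9. rail@(4, -1) [+x clear] — {back_panel, cam, divider, dowel, drawer_front, foot, rail, shelf, stretcher}

shelf; dowel; back_panel; foot; stretcher; drawer_front; divider; cam; rail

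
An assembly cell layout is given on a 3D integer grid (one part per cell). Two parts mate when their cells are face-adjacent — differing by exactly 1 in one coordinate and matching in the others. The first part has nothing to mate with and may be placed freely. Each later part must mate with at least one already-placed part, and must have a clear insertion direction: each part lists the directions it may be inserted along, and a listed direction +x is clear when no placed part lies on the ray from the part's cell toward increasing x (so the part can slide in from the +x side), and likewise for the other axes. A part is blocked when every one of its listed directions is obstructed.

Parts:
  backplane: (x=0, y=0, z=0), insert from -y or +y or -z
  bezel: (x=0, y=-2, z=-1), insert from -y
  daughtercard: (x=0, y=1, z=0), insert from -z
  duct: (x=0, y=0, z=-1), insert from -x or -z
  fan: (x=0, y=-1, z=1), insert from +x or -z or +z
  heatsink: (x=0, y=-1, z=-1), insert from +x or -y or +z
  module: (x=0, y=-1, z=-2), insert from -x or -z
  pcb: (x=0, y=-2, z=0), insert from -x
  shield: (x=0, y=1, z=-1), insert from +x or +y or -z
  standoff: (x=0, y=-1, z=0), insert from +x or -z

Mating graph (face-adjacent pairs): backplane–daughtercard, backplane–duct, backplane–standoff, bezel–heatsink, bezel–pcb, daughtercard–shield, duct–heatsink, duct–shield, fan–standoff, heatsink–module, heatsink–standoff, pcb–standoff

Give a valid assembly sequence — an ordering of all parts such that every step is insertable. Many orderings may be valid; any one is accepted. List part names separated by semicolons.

1. bezel@(0, -2, -1) [-y clear] — {bezel}
2. heatsink@(0, -1, -1) [+x clear] — {bezel, heatsink}
3. duct@(0, 0, -1) [-x clear] — {bezel, duct, heatsink}
4. backplane@(0, 0, 0) [-y clear] — {backplane, bezel, duct, heatsink}
5. daughtercard@(0, 1, 0) [-z clear] — {backplane, bezel, daughtercard, duct, heatsink}
6. shield@(0, 1, -1) [+x clear] — {backplane, bezel, daughtercard, duct, heatsink, shield}
7. module@(0, -1, -2) [-x clear] — {backplane, bezel, daughtercard, duct, heatsink, module, shield}
8. pcb@(0, -2, 0) [-x clear] — {backplane, bezel, daughtercard, duct, heatsink, module, pcb, shield}
9. standoff@(0, -1, 0) [+x clear] — {backplane, bezel, daughtercard, duct, heatsink, module, pcb, shield, standoff}
10. fan@(0, -1, 1) [+x clear] — {backplane, bezel, daughtercard, duct, fan, heatsink, module, pcb, shield, standoff}

bezel; heatsink; duct; backplane; daughtercard; shield; module; pcb; standoff; fan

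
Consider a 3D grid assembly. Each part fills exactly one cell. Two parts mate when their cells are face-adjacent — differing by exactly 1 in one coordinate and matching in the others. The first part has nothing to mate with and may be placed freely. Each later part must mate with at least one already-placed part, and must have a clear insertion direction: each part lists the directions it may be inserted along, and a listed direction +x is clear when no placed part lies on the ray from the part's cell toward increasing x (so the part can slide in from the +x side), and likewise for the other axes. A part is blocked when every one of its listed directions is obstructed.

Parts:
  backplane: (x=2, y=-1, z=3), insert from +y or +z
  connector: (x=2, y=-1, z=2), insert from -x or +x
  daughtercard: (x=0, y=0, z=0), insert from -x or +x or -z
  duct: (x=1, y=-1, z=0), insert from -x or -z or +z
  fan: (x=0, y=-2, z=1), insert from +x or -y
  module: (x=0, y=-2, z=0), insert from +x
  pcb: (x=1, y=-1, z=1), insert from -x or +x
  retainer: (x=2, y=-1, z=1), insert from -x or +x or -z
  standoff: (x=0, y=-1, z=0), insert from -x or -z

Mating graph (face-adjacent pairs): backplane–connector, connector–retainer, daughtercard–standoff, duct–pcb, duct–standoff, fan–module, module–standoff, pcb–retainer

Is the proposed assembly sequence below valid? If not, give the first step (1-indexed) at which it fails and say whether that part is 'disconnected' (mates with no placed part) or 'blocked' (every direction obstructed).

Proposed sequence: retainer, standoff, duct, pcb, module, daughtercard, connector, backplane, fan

Invalid at step 2 (disconnected)

1. retainer@(2, -1, 1) [-x clear] — {retainer}
2. standoff@(0, -1, 0) — no placed neighbour ⇒ disconnected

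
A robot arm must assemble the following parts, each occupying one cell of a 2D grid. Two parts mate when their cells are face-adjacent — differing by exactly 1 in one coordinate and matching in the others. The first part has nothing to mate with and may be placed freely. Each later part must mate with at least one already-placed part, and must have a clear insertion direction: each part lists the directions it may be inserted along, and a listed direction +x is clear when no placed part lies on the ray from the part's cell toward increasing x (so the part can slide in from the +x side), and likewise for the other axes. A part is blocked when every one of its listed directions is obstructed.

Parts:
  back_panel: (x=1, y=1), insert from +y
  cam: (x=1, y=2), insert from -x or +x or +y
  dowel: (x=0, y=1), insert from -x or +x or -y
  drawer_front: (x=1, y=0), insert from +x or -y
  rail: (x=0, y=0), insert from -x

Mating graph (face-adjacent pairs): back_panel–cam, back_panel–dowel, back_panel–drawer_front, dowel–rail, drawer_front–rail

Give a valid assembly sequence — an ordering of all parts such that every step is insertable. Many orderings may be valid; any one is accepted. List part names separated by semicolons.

drawer_front; back_panel; dowel; cam; rail

1. drawer_front@(1, 0) [+x clear] — {drawer_front}
2. back_panel@(1, 1) [+y clear] — {back_panel, drawer_front}
3. dowel@(0, 1) [-x clear] — {back_panel, dowel, drawer_front}
4. cam@(1, 2) [-x clear] — {back_panel, cam, dowel, drawer_front}
5. rail@(0, 0) [-x clear] — {back_panel, cam, dowel, drawer_front, rail}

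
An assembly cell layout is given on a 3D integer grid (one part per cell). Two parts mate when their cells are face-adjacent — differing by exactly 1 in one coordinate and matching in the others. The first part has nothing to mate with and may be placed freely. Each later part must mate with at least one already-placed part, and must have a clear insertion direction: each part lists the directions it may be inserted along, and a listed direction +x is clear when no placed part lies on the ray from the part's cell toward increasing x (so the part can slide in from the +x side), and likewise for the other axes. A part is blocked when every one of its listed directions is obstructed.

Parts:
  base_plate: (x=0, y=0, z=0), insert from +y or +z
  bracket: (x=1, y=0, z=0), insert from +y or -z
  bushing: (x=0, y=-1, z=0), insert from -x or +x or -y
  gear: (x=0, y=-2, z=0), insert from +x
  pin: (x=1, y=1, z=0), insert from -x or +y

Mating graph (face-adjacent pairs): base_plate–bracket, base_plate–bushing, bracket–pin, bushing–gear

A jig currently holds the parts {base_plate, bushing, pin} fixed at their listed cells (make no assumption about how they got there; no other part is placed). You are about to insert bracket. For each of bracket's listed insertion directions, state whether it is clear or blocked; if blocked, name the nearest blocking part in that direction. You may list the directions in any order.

+y: nearest on ray is pin@(1, 1, 0) ⇒ blocked
-z: ray from bracket(1, 0, 0) has no placed part ⇒ clear

+y: blocked by pin; -z: clear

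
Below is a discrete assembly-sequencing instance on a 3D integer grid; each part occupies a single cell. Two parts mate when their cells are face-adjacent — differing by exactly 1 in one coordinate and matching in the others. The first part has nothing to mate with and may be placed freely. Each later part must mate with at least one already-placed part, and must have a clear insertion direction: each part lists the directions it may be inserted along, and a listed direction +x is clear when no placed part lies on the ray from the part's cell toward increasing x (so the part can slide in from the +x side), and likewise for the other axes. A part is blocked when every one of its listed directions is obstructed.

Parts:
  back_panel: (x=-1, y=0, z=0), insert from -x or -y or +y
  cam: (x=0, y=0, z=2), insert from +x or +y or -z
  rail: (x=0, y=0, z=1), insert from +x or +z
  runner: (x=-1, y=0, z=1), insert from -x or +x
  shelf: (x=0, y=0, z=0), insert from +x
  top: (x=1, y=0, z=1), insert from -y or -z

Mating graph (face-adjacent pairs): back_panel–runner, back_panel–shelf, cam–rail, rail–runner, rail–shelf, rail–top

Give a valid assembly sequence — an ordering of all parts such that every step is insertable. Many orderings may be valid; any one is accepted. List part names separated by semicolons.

top; rail; shelf; runner; back_panel; cam

1. top@(1, 0, 1) [-y clear] — {top}
2. rail@(0, 0, 1) [+z clear] — {rail, top}
3. shelf@(0, 0, 0) [+x clear] — {rail, shelf, top}
4. runner@(-1, 0, 1) [-x clear] — {rail, runner, shelf, top}
5. back_panel@(-1, 0, 0) [-x clear] — {back_panel, rail, runner, shelf, top}
6. cam@(0, 0, 2) [+x clear] — {back_panel, cam, rail, runner, shelf, top}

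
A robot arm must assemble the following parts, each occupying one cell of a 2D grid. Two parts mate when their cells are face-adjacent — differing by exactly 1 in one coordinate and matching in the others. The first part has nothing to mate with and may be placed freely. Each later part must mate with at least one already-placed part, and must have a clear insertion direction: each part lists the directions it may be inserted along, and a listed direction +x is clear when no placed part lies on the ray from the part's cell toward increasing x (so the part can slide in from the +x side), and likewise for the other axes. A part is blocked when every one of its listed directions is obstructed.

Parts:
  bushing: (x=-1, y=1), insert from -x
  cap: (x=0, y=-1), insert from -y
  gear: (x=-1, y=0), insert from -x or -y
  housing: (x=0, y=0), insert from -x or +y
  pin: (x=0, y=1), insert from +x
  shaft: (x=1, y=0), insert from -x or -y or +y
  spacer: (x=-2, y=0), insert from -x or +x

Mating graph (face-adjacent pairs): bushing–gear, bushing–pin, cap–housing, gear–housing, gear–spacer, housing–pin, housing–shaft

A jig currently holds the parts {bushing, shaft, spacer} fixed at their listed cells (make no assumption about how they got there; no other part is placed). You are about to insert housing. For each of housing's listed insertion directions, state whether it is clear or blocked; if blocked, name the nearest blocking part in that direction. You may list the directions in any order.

-x: nearest on ray is spacer@(-2, 0) ⇒ blocked
+y: ray from housing(0, 0) has no placed part ⇒ clear

+y: clear; -x: blocked by spacer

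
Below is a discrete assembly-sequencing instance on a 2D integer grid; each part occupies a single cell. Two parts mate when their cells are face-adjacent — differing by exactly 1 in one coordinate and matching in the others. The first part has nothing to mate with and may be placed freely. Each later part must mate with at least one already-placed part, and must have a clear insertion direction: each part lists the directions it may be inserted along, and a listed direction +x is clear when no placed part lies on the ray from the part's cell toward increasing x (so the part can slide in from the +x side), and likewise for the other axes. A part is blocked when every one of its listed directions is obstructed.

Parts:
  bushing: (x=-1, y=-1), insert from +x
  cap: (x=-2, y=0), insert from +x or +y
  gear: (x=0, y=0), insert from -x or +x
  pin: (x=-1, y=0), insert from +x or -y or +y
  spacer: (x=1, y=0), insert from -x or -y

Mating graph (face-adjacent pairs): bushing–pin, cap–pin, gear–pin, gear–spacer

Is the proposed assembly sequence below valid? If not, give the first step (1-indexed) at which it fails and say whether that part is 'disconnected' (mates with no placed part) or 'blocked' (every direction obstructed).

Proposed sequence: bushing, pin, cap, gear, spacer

Valid

1. bushing@(-1, -1) [+x clear] — {bushing}
2. pin@(-1, 0) [+x clear] — {bushing, pin}
3. cap@(-2, 0) [+y clear] — {bushing, cap, pin}
4. gear@(0, 0) [+x clear] — {bushing, cap, gear, pin}
5. spacer@(1, 0) [-y clear] — {bushing, cap, gear, pin, spacer}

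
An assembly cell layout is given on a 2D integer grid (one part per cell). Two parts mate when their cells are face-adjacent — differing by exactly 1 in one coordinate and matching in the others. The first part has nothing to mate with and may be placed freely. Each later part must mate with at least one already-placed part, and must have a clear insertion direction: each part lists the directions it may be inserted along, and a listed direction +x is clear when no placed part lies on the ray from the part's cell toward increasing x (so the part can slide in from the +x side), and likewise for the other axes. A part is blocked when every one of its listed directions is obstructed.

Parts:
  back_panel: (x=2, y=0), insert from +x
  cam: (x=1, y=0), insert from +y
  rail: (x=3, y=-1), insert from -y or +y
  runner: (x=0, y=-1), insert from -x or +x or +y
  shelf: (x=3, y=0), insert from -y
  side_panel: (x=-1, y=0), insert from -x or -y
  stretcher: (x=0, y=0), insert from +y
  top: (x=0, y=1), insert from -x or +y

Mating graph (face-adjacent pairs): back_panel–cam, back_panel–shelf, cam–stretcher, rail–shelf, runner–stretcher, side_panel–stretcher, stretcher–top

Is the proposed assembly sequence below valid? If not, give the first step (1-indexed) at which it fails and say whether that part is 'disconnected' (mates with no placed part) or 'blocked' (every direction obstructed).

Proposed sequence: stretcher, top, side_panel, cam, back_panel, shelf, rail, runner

Valid

1. stretcher@(0, 0) [+y clear] — {stretcher}
2. top@(0, 1) [-x clear] — {stretcher, top}
3. side_panel@(-1, 0) [-x clear] — {side_panel, stretcher, top}
4. cam@(1, 0) [+y clear] — {cam, side_panel, stretcher, top}
5. back_panel@(2, 0) [+x clear] — {back_panel, cam, side_panel, stretcher, top}
6. shelf@(3, 0) [-y clear] — {back_panel, cam, shelf, side_panel, stretcher, top}
7. rail@(3, -1) [-y clear] — {back_panel, cam, rail, shelf, side_panel, stretcher, top}
8. runner@(0, -1) [-x clear] — {back_panel, cam, rail, runner, shelf, side_panel, stretcher, top}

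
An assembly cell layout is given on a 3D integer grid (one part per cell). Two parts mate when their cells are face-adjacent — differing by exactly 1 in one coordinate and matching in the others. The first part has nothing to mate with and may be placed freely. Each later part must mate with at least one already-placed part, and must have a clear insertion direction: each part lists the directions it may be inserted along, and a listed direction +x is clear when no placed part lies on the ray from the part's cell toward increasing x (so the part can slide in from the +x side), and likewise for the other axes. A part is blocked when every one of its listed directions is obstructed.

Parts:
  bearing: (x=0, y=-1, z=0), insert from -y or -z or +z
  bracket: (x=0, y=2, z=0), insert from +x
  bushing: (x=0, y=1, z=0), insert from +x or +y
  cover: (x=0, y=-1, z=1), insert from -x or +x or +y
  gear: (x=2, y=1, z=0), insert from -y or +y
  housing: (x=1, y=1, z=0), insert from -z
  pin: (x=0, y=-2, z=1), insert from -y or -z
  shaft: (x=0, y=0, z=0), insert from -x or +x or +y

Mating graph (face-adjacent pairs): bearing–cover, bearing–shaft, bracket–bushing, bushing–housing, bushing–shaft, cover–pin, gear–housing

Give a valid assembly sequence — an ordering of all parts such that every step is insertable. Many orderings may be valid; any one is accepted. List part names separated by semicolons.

bearing; shaft; cover; bushing; housing; pin; bracket; gear

1. bearing@(0, -1, 0) [-y clear] — {bearing}
2. shaft@(0, 0, 0) [-x clear] — {bearing, shaft}
3. cover@(0, -1, 1) [-x clear] — {bearing, cover, shaft}
4. bushing@(0, 1, 0) [+x clear] — {bearing, bushing, cover, shaft}
5. housing@(1, 1, 0) [-z clear] — {bearing, bushing, cover, housing, shaft}
6. pin@(0, -2, 1) [-y clear] — {bearing, bushing, cover, housing, pin, shaft}
7. bracket@(0, 2, 0) [+x clear] — {bearing, bracket, bushing, cover, housing, pin, shaft}
8. gear@(2, 1, 0) [-y clear] — {bearing, bracket, bushing, cover, gear, housing, pin, shaft}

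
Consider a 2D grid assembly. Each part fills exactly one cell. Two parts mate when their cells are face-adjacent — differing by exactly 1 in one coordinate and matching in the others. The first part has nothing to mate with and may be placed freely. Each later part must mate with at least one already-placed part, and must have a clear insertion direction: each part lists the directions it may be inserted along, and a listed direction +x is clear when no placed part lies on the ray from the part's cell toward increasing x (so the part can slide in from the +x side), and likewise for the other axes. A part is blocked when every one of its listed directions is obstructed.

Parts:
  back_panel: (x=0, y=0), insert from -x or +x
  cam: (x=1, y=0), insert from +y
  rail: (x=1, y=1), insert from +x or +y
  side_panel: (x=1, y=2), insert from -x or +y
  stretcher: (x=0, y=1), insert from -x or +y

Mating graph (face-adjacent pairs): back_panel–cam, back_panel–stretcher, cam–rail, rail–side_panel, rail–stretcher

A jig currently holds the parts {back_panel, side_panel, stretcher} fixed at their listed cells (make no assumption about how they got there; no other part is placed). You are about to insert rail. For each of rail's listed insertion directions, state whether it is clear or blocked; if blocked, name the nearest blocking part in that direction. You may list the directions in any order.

+x: ray from rail(1, 1) has no placed part ⇒ clear
+y: nearest on ray is side_panel@(1, 2) ⇒ blocked

+x: clear; +y: blocked by side_panel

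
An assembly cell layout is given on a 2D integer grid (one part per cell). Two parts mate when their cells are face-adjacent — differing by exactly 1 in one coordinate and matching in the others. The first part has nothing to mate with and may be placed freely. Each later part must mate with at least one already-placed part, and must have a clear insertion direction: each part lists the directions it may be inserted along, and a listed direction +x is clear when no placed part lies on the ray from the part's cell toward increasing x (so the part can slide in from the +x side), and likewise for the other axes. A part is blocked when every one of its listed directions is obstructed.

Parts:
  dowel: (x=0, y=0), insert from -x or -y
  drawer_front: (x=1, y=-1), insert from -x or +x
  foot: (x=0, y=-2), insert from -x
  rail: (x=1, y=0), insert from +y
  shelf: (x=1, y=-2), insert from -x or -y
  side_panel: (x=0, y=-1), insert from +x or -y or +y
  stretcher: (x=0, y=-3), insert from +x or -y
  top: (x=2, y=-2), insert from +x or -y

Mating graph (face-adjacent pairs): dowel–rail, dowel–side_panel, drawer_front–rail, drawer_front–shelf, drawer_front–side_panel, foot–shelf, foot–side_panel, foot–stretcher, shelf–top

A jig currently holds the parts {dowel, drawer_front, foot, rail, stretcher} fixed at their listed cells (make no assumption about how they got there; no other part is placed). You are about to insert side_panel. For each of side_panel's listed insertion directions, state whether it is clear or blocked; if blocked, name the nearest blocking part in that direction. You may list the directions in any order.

+x: nearest on ray is drawer_front@(1, -1) ⇒ blocked
-y: nearest on ray is foot@(0, -2) ⇒ blocked
+y: nearest on ray is dowel@(0, 0) ⇒ blocked

+x: blocked by drawer_front; +y: blocked by dowel; -y: blocked by foot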